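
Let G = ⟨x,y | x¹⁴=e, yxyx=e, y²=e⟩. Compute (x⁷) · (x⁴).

Compute (x⁷) · (x⁴) by multiplying left to right and reducing via the relations at each step:
  (x⁷) · x⁴ = x¹¹

Answer: x¹¹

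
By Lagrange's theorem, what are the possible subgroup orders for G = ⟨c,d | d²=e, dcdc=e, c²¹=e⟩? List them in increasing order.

|G| = 42 = 2 · 3 · 7. By Lagrange's theorem the order of any subgroup divides 42; the divisors of 42 are 1, 2, 3, 6, 7, 14, 21, 42.

Answer: 1, 2, 3, 6, 7, 14, 21, 42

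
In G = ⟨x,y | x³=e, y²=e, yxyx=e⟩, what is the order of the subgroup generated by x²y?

|⟨x²y⟩| equals the order of x²y. Compute successive powers until reaching e:
  (x²y)¹ = x²y, (x²y)² = e.
The smallest positive k with (x²y)ᵏ = e is 2, so |⟨x²y⟩| = 2.

Answer: 2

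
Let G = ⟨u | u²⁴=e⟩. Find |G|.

G is generated by a single element, so G is cyclic. The relator gives u²⁴ = e and no smaller power is forced to be e, so the 24 powers {e, u, u², u³, u⁴, u⁵, u⁶, u⁷, u⁸, u⁹, u²², u²³, u²¹, u²⁰, u¹², u¹³, u¹¹, u¹⁰, u¹⁴, u¹⁵, u¹⁶, u¹⁷, u¹⁸, u¹⁹} are distinct. Hence |G| = 24.

Answer: 24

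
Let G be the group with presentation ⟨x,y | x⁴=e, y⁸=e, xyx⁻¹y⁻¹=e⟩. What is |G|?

Enumerate words in the generators, reducing via the relations: the distinct elements are
  {e, x, y, xy, x², x³, y², y³, y⁴, y⁵, y⁶, y⁷, xy², xy³, xy⁴, xy⁵, xy⁶, xy⁷, x²y, x³y, x²y², x²y³, x²y⁴, x²y⁵, x²y⁶, x²y⁷, x³y², x³y³, x³y⁴, x³y⁵, x³y⁶, x³y⁷}.
No further products give new elements, so |G| = 32.

Answer: 32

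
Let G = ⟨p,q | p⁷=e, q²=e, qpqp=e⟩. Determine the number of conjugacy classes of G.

The conjugacy classes (representative and size) are:
  [e] (size 1), [p⁶] (size 2), [p⁵] (size 2), [p⁴] (size 2), [pq] (size 7).
Class equation: 1 + 2 + 2 + 2 + 7 = 14 = |G|. So G has 5 conjugacy classes.

Answer: 5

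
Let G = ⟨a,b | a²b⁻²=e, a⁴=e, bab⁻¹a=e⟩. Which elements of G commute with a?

⟨a⟩ ⊆ C_G(a) since powers of a commute with a; so |C_G(a)| ≥ |⟨a⟩| = 4.
By orbit–stabilizer, |C_G(a)| = |G| / |conj. class of a| = 8 / 2 = 4.
The 4 elements commuting with a are {e, a, a², a³}.

Answer: {e, a, a², a³}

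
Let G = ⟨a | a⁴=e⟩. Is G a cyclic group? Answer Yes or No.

|G| = 4. The element a has order 4 (its powers give 4 distinct elements), so ⟨a⟩ = G and G is cyclic.

Answer: Yes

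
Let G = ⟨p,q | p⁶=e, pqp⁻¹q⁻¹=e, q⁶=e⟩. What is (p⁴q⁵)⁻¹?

The order of (p⁴q⁵) is 6 (smallest k with (p⁴q⁵)ᵏ = e), so (p⁴q⁵)⁻¹ = (p⁴q⁵)⁵ = p²q.
Check: (p⁴q⁵) · (p²q) → (p⁴q⁵) · p² = q⁵;   (q⁵) · q = e, giving e as required.

Answer: p²q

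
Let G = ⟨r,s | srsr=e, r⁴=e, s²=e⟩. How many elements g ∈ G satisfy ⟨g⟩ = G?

⟨g⟩ = G would require ord(g) = |G| = 8, but the maximum element order in G is 4 < 8. So G is not cyclic and no single element generates it: the count is 0.

Answer: 0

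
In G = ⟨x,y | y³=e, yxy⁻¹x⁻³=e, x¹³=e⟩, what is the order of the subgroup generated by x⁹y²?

|⟨x⁹y²⟩| equals the order of x⁹y². Compute successive powers until reaching e:
  (x⁹y²)¹ = x⁹y², (x⁹y²)² = x¹²y, (x⁹y²)³ = e.
The smallest positive k with (x⁹y²)ᵏ = e is 3, so |⟨x⁹y²⟩| = 3.

Answer: 3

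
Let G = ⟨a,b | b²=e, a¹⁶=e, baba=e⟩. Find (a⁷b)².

Compute successive powers of (a⁷b), reducing at each step:
  (a⁷b)²: (a⁷b) · a⁷ = b;   b · b = e

Answer: e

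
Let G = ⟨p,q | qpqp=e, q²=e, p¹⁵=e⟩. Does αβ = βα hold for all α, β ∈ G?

p·q = pq but q·p = p¹⁴q, so p·q ≠ q·p and G is not abelian.

Answer: No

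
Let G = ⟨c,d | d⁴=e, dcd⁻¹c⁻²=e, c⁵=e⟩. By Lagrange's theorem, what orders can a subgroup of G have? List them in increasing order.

|G| = 20 = 2² · 5. By Lagrange's theorem the order of any subgroup divides 20; the divisors of 20 are 1, 2, 4, 5, 10, 20.

Answer: 1, 2, 4, 5, 10, 20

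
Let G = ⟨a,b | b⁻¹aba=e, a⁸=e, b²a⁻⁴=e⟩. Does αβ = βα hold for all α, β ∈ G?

a·b = ab but b·a = a³b⁻¹, so a·b ≠ b·a and G is not abelian.

Answer: No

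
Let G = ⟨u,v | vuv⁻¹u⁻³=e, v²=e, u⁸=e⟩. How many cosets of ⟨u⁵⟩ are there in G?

First find ord(u⁵) by computing successive powers:
  (u⁵)¹ = u⁵, (u⁵)² = u², (u⁵)³ = u⁷, (u⁵)⁴ = u⁴, (u⁵)⁵ = u, (u⁵)⁶ = u⁶, (u⁵)⁷ = u³, (u⁵)⁸ = e.
So |⟨u⁵⟩| = ord(u⁵) = 8. With |G| = 16, by Lagrange [G : ⟨u⁵⟩] = 16/8 = 2.

Answer: 2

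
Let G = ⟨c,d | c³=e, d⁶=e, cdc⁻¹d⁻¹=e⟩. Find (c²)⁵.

Compute successive powers of (c²), reducing at each step:
  (c²)²: (c²) · c² = c
  (c²)³: c · c² = e
  (c²)⁴: e · c² = c²
  (c²)⁵: (c²) · c² = c

Answer: c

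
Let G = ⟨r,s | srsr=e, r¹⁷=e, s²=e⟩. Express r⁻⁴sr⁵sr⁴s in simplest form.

Multiply left to right, reducing at each step:
  (r¹³) · s = r¹³s
  (r¹³s) · r⁵ = r⁸s
  (r⁸s) · s = r⁸
  (r⁸) · r⁴ = r¹²
  (r¹²) · s = r¹²s

Answer: r¹²s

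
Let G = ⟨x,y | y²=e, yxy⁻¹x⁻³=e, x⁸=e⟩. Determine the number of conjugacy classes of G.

The conjugacy classes (representative and size) are:
  [e] (size 1), [x³] (size 2), [x²] (size 2), [x⁴] (size 1), [x⁵] (size 2), [x⁴y] (size 4), [xy] (size 4).
Class equation: 1 + 2 + 2 + 1 + 2 + 4 + 4 = 16 = |G|. So G has 7 conjugacy classes.

Answer: 7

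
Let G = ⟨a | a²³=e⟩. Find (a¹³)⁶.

Compute successive powers of (a¹³), reducing at each step:
  (a¹³)²: (a¹³) · a¹³ = a³
  (a¹³)³: (a³) · a¹³ = a¹⁶
  (a¹³)⁴: (a¹⁶) · a¹³ = a⁶
  (a¹³)⁵: (a⁶) · a¹³ = a¹⁹
  (a¹³)⁶: (a¹⁹) · a¹³ = a⁹

Answer: a⁹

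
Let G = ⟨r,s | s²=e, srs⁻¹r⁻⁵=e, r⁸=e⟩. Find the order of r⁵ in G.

Compute successive powers until reaching e:
  (r⁵)¹ = r⁵, (r⁵)² = r², (r⁵)³ = r⁷, (r⁵)⁴ = r⁴, (r⁵)⁵ = r, (r⁵)⁶ = r⁶, (r⁵)⁷ = r³, (r⁵)⁸ = e.
The smallest positive k with (r⁵)ᵏ = e is 8.

Answer: 8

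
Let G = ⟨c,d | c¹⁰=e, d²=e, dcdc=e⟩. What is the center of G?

An element z ∈ Z(G) iff z commutes with every generator.
For example c⁵ is central: (c⁵)·c = c⁶ = c·(c⁵); (c⁵)·d = c⁵d = d·(c⁵).
Whereas c ∉ Z(G) since c·d = cd ≠ c⁹d = d·c.
Checking each of the 20 elements this way gives Z(G) = {e, c⁵}, of order 2.

Answer: {e, c⁵}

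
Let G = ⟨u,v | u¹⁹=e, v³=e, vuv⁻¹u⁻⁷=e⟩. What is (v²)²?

Compute successive powers of (v²), reducing at each step:
  (v²)²: (v²) · v² = v

Answer: v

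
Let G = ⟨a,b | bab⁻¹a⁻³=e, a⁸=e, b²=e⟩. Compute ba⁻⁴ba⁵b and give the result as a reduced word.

Multiply left to right, reducing at each step:
  b · a⁻⁴ = a⁴b
  (a⁴b) · b = a⁴
  (a⁴) · a⁵ = a
  a · b = ab

Answer: ab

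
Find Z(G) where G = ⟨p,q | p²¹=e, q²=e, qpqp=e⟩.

An element z ∈ Z(G) iff z commutes with every generator.
For example e is central: e·p = p = p·e; e·q = q = q·e.
Whereas p ∉ Z(G) since p·q = pq ≠ p²⁰q = q·p.
Checking each of the 42 elements this way gives Z(G) = {e}, of order 1.

Answer: {e}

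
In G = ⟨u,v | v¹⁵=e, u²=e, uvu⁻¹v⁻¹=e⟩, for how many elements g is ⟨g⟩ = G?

G is cyclic of order 30. An element generates G iff its order is 30, and a cyclic group of order 30 has exactly φ(30) = 8 such elements.

Answer: 8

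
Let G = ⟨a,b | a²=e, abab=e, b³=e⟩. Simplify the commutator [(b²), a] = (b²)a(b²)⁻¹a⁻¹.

[(b²), a] = (b²)·a·(b²)⁻¹·a⁻¹.
  (b²) · a = ab
  (ab) · b = ab²
  (ab²) · a = b

Answer: b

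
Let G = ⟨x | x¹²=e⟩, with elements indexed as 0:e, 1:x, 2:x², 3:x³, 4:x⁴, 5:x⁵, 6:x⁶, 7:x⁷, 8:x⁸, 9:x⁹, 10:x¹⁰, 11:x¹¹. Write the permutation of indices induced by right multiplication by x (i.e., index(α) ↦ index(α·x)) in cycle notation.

(0 1 2 3 4 5 6 7 8 9 10 11)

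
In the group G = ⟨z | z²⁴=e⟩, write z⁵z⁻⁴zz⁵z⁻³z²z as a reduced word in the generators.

Multiply left to right, reducing at each step:
  (z⁵) · z⁻⁴ = z
  z · z = z²
  (z²) · z⁵ = z⁷
  (z⁷) · z⁻³ = z⁴
  (z⁴) · z² = z⁶
  (z⁶) · z = z⁷

Answer: z⁷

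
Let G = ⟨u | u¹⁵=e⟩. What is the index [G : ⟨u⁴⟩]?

First find ord(u⁴) by computing successive powers:
  (u⁴)¹ = u⁴, (u⁴)² = u⁸, (u⁴)³ = u¹², (u⁴)⁴ = u, (u⁴)⁵ = u⁵, (u⁴)⁶ = u⁹, (u⁴)⁷ = u¹³, (u⁴)⁸ = u², (u⁴)⁹ = u⁶, (u⁴)¹⁰ = u¹⁰, (u⁴)¹¹ = u¹⁴, (u⁴)¹² = u³, (u⁴)¹³ = u⁷, (u⁴)¹⁴ = u¹¹, (u⁴)¹⁵ = e.
So |⟨u⁴⟩| = ord(u⁴) = 15. With |G| = 15, by Lagrange [G : ⟨u⁴⟩] = 15/15 = 1.

Answer: 1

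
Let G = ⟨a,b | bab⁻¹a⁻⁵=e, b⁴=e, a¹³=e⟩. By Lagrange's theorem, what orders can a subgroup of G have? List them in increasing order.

|G| = 52 = 2² · 13. By Lagrange's theorem the order of any subgroup divides 52; the divisors of 52 are 1, 2, 4, 13, 26, 52.

Answer: 1, 2, 4, 13, 26, 52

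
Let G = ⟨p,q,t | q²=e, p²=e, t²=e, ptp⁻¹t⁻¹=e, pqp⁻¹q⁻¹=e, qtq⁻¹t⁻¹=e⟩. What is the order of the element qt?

Compute successive powers until reaching e:
  (qt)¹ = qt, (qt)² = e.
The smallest positive k with (qt)ᵏ = e is 2.

Answer: 2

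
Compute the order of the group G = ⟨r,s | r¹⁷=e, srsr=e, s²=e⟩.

Enumerate words in the generators, reducing via the relations: the distinct elements are
  {e, r, s, rs, r², r³, r⁴, r⁵, r⁶, r⁷, r⁸, r⁹, r²s, r³s, r¹², r¹³, r¹¹, r¹⁰, r¹⁴, r¹⁵, r¹⁶, r⁴s, r⁵s, r⁶s, r⁷s, r⁸s, r⁹s, r¹²s, r¹³s, r¹¹s, r¹⁰s, r¹⁴s, r¹⁵s, r¹⁶s}.
No further products give new elements, so |G| = 34.

Answer: 34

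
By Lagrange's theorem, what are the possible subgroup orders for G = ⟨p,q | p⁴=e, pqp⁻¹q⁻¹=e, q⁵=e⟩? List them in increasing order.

|G| = 20 = 2² · 5. By Lagrange's theorem the order of any subgroup divides 20; the divisors of 20 are 1, 2, 4, 5, 10, 20.

Answer: 1, 2, 4, 5, 10, 20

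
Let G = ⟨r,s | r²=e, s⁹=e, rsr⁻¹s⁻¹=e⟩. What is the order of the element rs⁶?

Compute successive powers until reaching e:
  (rs⁶)¹ = rs⁶, (rs⁶)² = s³, (rs⁶)³ = r, (rs⁶)⁴ = s⁶, (rs⁶)⁵ = rs³, (rs⁶)⁶ = e.
The smallest positive k with (rs⁶)ᵏ = e is 6.

Answer: 6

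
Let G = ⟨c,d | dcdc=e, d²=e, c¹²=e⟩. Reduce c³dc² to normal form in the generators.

Multiply left to right, reducing at each step:
  (c³) · d = c³d
  (c³d) · c² = cd

Answer: cd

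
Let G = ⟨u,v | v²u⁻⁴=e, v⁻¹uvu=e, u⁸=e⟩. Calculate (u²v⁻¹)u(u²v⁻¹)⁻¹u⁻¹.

[(u²v⁻¹), u] = (u²v⁻¹)·u·(u²v⁻¹)⁻¹·u⁻¹.
  (u²v⁻¹) · u = uv⁻¹
  (uv⁻¹) · (u²v) = u⁷
  (u⁷) · (u⁷) = u⁶

Answer: u⁶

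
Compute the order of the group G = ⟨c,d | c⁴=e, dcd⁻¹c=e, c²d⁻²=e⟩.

Enumerate words in the generators, reducing via the relations: the distinct elements are
  {c, d, e, cd, c², c³, d⁻¹, cd⁻¹}.
No further products give new elements, so |G| = 8.

Answer: 8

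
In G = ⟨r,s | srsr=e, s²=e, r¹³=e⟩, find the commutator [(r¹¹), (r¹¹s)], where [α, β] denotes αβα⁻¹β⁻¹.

[(r¹¹), (r¹¹s)] = (r¹¹)·(r¹¹s)·(r¹¹)⁻¹·(r¹¹s)⁻¹.
  (r¹¹) · (r¹¹s) = r⁹s
  (r⁹s) · (r²) = r⁷s
  (r⁷s) · (r¹¹s) = r⁹

Answer: r⁹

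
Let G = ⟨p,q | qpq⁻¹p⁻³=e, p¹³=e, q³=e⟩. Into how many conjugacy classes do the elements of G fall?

The conjugacy classes (representative and size) are:
  [e] (size 1), [p] (size 3), [p⁵] (size 3), [p¹⁰] (size 3), [p⁸] (size 3), [p¹⁰q] (size 13), [p⁷q²] (size 13).
Class equation: 1 + 3 + 3 + 3 + 3 + 13 + 13 = 39 = |G|. So G has 7 conjugacy classes.

Answer: 7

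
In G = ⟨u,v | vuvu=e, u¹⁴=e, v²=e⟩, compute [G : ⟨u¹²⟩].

First find ord(u¹²) by computing successive powers:
  (u¹²)¹ = u¹², (u¹²)² = u¹⁰, (u¹²)³ = u⁸, (u¹²)⁴ = u⁶, (u¹²)⁵ = u⁴, (u¹²)⁶ = u², (u¹²)⁷ = e.
So |⟨u¹²⟩| = ord(u¹²) = 7. With |G| = 28, by Lagrange [G : ⟨u¹²⟩] = 28/7 = 4.

Answer: 4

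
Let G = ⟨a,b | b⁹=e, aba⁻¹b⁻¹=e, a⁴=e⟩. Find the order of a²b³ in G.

Compute successive powers until reaching e:
  (a²b³)¹ = a²b³, (a²b³)² = b⁶, (a²b³)³ = a², (a²b³)⁴ = b³, (a²b³)⁵ = a²b⁶, (a²b³)⁶ = e.
The smallest positive k with (a²b³)ᵏ = e is 6.

Answer: 6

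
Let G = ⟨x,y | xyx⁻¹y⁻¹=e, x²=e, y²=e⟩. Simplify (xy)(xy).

Compute (xy) · (xy) by multiplying left to right and reducing via the relations at each step:
  (xy) · x = y
  y · y = e

Answer: e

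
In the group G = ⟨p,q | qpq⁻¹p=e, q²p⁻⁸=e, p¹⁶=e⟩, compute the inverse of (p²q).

The order of (p²q) is 4 (smallest k with (p²q)ᵏ = e), so (p²q)⁻¹ = (p²q)³ = p²q⁻¹.
Check: (p²q) · (p²q⁻¹) → (p²q) · p² = q;   q · q⁻¹ = e, giving e as required.

Answer: p²q⁻¹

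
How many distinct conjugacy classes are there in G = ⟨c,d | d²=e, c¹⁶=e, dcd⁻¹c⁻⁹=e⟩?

The conjugacy classes (representative and size) are:
  [e] (size 1), [c⁹] (size 2), [c²] (size 1), [c³] (size 2), [c⁴] (size 1), [c¹³] (size 2), [c⁶] (size 1), [c¹⁵] (size 2), [c⁸] (size 1), [c¹⁰] (size 1), [c¹²] (size 1), [c¹⁴] (size 1), [d] (size 2), [cd] (size 2), [c²d] (size 2), [c¹¹d] (size 2), [c⁴d] (size 2), [c¹³d] (size 2), [c¹⁴d] (size 2), [c¹⁵d] (size 2).
Class equation: 1 + 2 + 1 + 2 + 1 + 2 + 1 + 2 + 1 + 1 + 1 + 1 + 2 + 2 + 2 + 2 + 2 + 2 + 2 + 2 = 32 = |G|. So G has 20 conjugacy classes.

Answer: 20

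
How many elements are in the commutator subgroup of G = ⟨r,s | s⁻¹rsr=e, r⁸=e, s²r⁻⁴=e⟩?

G' = [G, G] is generated by all commutators. The generator-pair commutators are: [r, s] = r².
The subgroup they normally generate is {e, r², r⁴, r⁶}, of order 4.
Check: |G/G'| = 16/4 = 4 is the order of the abelianisation.

Answer: 4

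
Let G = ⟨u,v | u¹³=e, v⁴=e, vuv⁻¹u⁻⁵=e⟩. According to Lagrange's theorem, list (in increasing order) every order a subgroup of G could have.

|G| = 52 = 2² · 13. By Lagrange's theorem the order of any subgroup divides 52; the divisors of 52 are 1, 2, 4, 13, 26, 52.

Answer: 1, 2, 4, 13, 26, 52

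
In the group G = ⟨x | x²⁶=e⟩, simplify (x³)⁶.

Compute successive powers of (x³), reducing at each step:
  (x³)²: (x³) · x³ = x⁶
  (x³)³: (x⁶) · x³ = x⁹
  (x³)⁴: (x⁹) · x³ = x¹²
  (x³)⁵: (x¹²) · x³ = x¹⁵
  (x³)⁶: (x¹⁵) · x³ = x¹⁸

Answer: x¹⁸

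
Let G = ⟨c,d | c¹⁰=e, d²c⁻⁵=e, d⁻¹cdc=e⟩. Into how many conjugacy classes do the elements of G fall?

The conjugacy classes (representative and size) are:
  [e] (size 1), [c] (size 2), [c⁸] (size 2), [c⁷] (size 2), [c⁴] (size 2), [c⁵] (size 1), [c⁴d] (size 5), [c²d⁻¹] (size 5).
Class equation: 1 + 2 + 2 + 2 + 2 + 1 + 5 + 5 = 20 = |G|. So G has 8 conjugacy classes.

Answer: 8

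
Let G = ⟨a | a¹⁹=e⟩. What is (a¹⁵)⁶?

Compute successive powers of (a¹⁵), reducing at each step:
  (a¹⁵)²: (a¹⁵) · a¹⁵ = a¹¹
  (a¹⁵)³: (a¹¹) · a¹⁵ = a⁷
  (a¹⁵)⁴: (a⁷) · a¹⁵ = a³
  (a¹⁵)⁵: (a³) · a¹⁵ = a¹⁸
  (a¹⁵)⁶: (a¹⁸) · a¹⁵ = a¹⁴

Answer: a¹⁴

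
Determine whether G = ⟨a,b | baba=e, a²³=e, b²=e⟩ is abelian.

a·b = ab but b·a = a²²b, so a·b ≠ b·a and G is not abelian.

Answer: No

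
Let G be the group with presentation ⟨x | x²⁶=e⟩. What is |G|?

G is generated by a single element, so G is cyclic. The relator gives x²⁶ = e and no smaller power is forced to be e, so the 26 powers {e, x, x², x³, x⁴, x⁵, x⁶, x⁷, x⁸, x⁹, x²², x²³, x²¹, x²⁰, x²⁴, x²⁵, x¹², x¹³, x¹¹, x¹⁰, x¹⁴, x¹⁵, x¹⁶, x¹⁷, x¹⁸, x¹⁹} are distinct. Hence |G| = 26.

Answer: 26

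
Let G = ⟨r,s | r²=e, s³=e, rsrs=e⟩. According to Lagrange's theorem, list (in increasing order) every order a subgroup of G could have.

|G| = 6 = 2 · 3. By Lagrange's theorem the order of any subgroup divides 6; the divisors of 6 are 1, 2, 3, 6.

Answer: 1, 2, 3, 6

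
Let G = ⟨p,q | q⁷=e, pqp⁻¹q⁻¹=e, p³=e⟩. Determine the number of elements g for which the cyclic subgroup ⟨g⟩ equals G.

G is cyclic of order 21. An element generates G iff its order is 21, and a cyclic group of order 21 has exactly φ(21) = 12 such elements.

Answer: 12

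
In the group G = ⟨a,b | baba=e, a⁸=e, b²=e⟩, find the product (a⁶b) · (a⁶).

Compute (a⁶b) · (a⁶) by multiplying left to right and reducing via the relations at each step:
  (a⁶b) · a⁶ = b

Answer: b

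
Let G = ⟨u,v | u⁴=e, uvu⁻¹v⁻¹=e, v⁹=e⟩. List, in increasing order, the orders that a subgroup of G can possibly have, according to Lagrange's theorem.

|G| = 36 = 2² · 3². By Lagrange's theorem the order of any subgroup divides 36; the divisors of 36 are 1, 2, 3, 4, 6, 9, 12, 18, 36.

Answer: 1, 2, 3, 4, 6, 9, 12, 18, 36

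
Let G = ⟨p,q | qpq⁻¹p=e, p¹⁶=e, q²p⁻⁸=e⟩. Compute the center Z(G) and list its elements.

An element z ∈ Z(G) iff z commutes with every generator.
For example p⁸ is central: (p⁸)·p = p⁹ = p·(p⁸); (p⁸)·q = q⁻¹ = q·(p⁸).
Whereas p ∉ Z(G) since p·q = pq ≠ p⁷q⁻¹ = q·p.
Checking each of the 32 elements this way gives Z(G) = {e, p⁸}, of order 2.

Answer: {e, p⁸}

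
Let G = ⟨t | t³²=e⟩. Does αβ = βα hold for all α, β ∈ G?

G has a single generator, so G is cyclic and hence abelian.

Answer: Yes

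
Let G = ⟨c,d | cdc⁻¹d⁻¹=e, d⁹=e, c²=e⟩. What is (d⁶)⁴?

Compute successive powers of (d⁶), reducing at each step:
  (d⁶)²: (d⁶) · d⁶ = d³
  (d⁶)³: (d³) · d⁶ = e
  (d⁶)⁴: e · d⁶ = d⁶

Answer: d⁶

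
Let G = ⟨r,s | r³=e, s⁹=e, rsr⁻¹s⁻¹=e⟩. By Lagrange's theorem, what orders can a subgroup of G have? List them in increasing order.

|G| = 27 = 3³. By Lagrange's theorem the order of any subgroup divides 27; the divisors of 27 are 1, 3, 9, 27.

Answer: 1, 3, 9, 27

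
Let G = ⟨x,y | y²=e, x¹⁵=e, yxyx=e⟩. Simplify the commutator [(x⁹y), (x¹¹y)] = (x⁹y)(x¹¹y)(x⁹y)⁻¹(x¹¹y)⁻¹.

[(x⁹y), (x¹¹y)] = (x⁹y)·(x¹¹y)·(x⁹y)⁻¹·(x¹¹y)⁻¹.
  (x⁹y) · (x¹¹y) = x¹³
  (x¹³) · (x⁹y) = x⁷y
  (x⁷y) · (x¹¹y) = x¹¹

Answer: x¹¹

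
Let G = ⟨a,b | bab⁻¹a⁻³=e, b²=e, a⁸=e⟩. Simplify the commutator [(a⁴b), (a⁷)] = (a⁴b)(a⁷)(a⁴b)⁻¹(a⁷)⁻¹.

[(a⁴b), (a⁷)] = (a⁴b)·(a⁷)·(a⁴b)⁻¹·(a⁷)⁻¹.
  (a⁴b) · (a⁷) = ab
  (ab) · (a⁴b) = a⁵
  (a⁵) · a = a⁶

Answer: a⁶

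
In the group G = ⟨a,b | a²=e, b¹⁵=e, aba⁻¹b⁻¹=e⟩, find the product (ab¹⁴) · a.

Compute (ab¹⁴) · a by multiplying left to right and reducing via the relations at each step:
  (ab¹⁴) · a = b¹⁴

Answer: b¹⁴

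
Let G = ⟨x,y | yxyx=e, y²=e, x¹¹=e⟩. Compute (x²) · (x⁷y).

Compute (x²) · (x⁷y) by multiplying left to right and reducing via the relations at each step:
  (x²) · x⁷ = x⁹
  (x⁹) · y = x⁹y

Answer: x⁹y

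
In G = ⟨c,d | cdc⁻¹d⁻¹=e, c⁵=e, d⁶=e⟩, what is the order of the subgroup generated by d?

|⟨d⟩| equals the order of d. Compute successive powers until reaching e:
  d¹ = d, d² = d², d³ = d³, d⁴ = d⁴, d⁵ = d⁵, d⁶ = e.
The smallest positive k with dᵏ = e is 6, so |⟨d⟩| = 6.

Answer: 6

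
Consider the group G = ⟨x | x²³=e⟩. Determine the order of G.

G is generated by a single element, so G is cyclic. The relator gives x²³ = e and no smaller power is forced to be e, so the 23 powers {e, x, x², x³, x⁴, x⁵, x⁶, x⁷, x⁸, x⁹, x²², x²¹, x²⁰, x¹², x¹³, x¹¹, x¹⁰, x¹⁴, x¹⁵, x¹⁶, x¹⁷, x¹⁸, x¹⁹} are distinct. Hence |G| = 23.

Answer: 23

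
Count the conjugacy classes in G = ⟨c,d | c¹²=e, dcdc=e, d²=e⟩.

The conjugacy classes (representative and size) are:
  [e] (size 1), [c¹¹] (size 2), [c²] (size 2), [c⁹] (size 2), [c⁴] (size 2), [c⁵] (size 2), [c⁶] (size 1), [d] (size 6), [cd] (size 6).
Class equation: 1 + 2 + 2 + 2 + 2 + 2 + 1 + 6 + 6 = 24 = |G|. So G has 9 conjugacy classes.

Answer: 9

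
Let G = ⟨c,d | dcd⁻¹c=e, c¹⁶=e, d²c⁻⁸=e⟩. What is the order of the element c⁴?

Compute successive powers until reaching e:
  (c⁴)¹ = c⁴, (c⁴)² = c⁸, (c⁴)³ = c¹², (c⁴)⁴ = e.
The smallest positive k with (c⁴)ᵏ = e is 4.

Answer: 4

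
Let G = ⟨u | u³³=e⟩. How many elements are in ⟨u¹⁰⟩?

|⟨u¹⁰⟩| equals the order of u¹⁰. Compute successive powers until reaching e:
  (u¹⁰)¹ = u¹⁰, (u¹⁰)² = u²⁰, (u¹⁰)³ = u³⁰, (u¹⁰)⁴ = u⁷, (u¹⁰)⁵ = u¹⁷, (u¹⁰)⁶ = u²⁷, (u¹⁰)⁷ = u⁴, (u¹⁰)⁸ = u¹⁴, (u¹⁰)⁹ = u²⁴, (u¹⁰)¹⁰ = u, (u¹⁰)¹¹ = u¹¹, (u¹⁰)¹² = u²¹, (u¹⁰)¹³ = u³¹, (u¹⁰)¹⁴ = u⁸, (u¹⁰)¹⁵ = u¹⁸, (u¹⁰)¹⁶ = u²⁸, (u¹⁰)¹⁷ = u⁵, (u¹⁰)¹⁸ = u¹⁵, (u¹⁰)¹⁹ = u²⁵, (u¹⁰)²⁰ = u², (u¹⁰)²¹ = u¹², (u¹⁰)²² = u²², (u¹⁰)²³ = u³², (u¹⁰)²⁴ = u⁹, (u¹⁰)²⁵ = u¹⁹, (u¹⁰)²⁶ = u²⁹, (u¹⁰)²⁷ = u⁶, (u¹⁰)²⁸ = u¹⁶, (u¹⁰)²⁹ = u²⁶, (u¹⁰)³⁰ = u³, (u¹⁰)³¹ = u¹³, (u¹⁰)³² = u²³, (u¹⁰)³³ = e.
The smallest positive k with (u¹⁰)ᵏ = e is 33, so |⟨u¹⁰⟩| = 33.

Answer: 33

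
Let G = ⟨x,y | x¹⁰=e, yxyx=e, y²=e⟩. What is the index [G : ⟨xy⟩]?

First find ord(xy) by computing successive powers:
  (xy)¹ = xy, (xy)² = e.
So |⟨xy⟩| = ord(xy) = 2. With |G| = 20, by Lagrange [G : ⟨xy⟩] = 20/2 = 10.

Answer: 10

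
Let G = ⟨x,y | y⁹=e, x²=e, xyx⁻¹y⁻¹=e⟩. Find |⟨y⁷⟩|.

|⟨y⁷⟩| equals the order of y⁷. Compute successive powers until reaching e:
  (y⁷)¹ = y⁷, (y⁷)² = y⁵, (y⁷)³ = y³, (y⁷)⁴ = y, (y⁷)⁵ = y⁸, (y⁷)⁶ = y⁶, (y⁷)⁷ = y⁴, (y⁷)⁸ = y², (y⁷)⁹ = e.
The smallest positive k with (y⁷)ᵏ = e is 9, so |⟨y⁷⟩| = 9.

Answer: 9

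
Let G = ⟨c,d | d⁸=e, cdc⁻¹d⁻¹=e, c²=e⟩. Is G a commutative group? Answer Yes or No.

Each pair of generators commutes: c·d = cd = d·c. Since the generators pairwise commute, every element of G commutes with every other, so G is abelian.

Answer: Yes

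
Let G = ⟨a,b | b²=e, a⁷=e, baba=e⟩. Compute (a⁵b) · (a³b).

Compute (a⁵b) · (a³b) by multiplying left to right and reducing via the relations at each step:
  (a⁵b) · a³ = a²b
  (a²b) · b = a²

Answer: a²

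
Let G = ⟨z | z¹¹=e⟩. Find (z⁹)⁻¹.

The order of (z⁹) is 11 (smallest k with (z⁹)ᵏ = e), so (z⁹)⁻¹ = (z⁹)¹⁰ = z².
Check: (z⁹) · (z²) → (z⁹) · z² = e, giving e as required.

Answer: z²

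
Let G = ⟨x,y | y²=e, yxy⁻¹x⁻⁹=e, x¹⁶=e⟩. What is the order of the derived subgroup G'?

G' = [G, G] is generated by all commutators. The generator-pair commutators are: [x, y] = x⁸.
The subgroup they normally generate is {e, x⁸}, of order 2.
Check: |G/G'| = 32/2 = 16 is the order of the abelianisation.

Answer: 2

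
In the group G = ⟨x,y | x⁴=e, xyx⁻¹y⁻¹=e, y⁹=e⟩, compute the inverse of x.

The order of x is 4 (smallest k with xᵏ = e), so x⁻¹ = x³ = x³.
Check: x · (x³) → x · x³ = e, giving e as required.

Answer: x³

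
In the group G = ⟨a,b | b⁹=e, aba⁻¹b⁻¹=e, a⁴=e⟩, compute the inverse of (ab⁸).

The order of (ab⁸) is 36 (smallest k with (ab⁸)ᵏ = e), so (ab⁸)⁻¹ = (ab⁸)³⁵ = a³b.
Check: (ab⁸) · (a³b) → (ab⁸) · a³ = b⁸;   (b⁸) · b = e, giving e as required.

Answer: a³b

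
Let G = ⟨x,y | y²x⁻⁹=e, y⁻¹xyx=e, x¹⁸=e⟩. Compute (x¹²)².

Compute successive powers of (x¹²), reducing at each step:
  (x¹²)²: (x¹²) · x¹² = x⁶

Answer: x⁶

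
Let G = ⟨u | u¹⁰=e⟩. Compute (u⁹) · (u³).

Compute (u⁹) · (u³) by multiplying left to right and reducing via the relations at each step:
  (u⁹) · u³ = u²

Answer: u²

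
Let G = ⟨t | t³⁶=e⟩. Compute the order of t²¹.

Compute successive powers until reaching e:
  (t²¹)¹ = t²¹, (t²¹)² = t⁶, (t²¹)³ = t²⁷, (t²¹)⁴ = t¹², (t²¹)⁵ = t³³, (t²¹)⁶ = t¹⁸, (t²¹)⁷ = t³, (t²¹)⁸ = t²⁴, (t²¹)⁹ = t⁹, (t²¹)¹⁰ = t³⁰, (t²¹)¹¹ = t¹⁵, (t²¹)¹² = e.
The smallest positive k with (t²¹)ᵏ = e is 12.

Answer: 12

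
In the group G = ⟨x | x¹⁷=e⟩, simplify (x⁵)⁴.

Compute successive powers of (x⁵), reducing at each step:
  (x⁵)²: (x⁵) · x⁵ = x¹⁰
  (x⁵)³: (x¹⁰) · x⁵ = x¹⁵
  (x⁵)⁴: (x¹⁵) · x⁵ = x³

Answer: x³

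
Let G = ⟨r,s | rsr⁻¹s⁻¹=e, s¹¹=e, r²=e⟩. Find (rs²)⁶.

Compute successive powers of (rs²), reducing at each step:
  (rs²)²: (rs²) · r = s²;   (s²) · s² = s⁴
  (rs²)³: (s⁴) · r = rs⁴;   (rs⁴) · s² = rs⁶
  (rs²)⁴: (rs⁶) · r = s⁶;   (s⁶) · s² = s⁸
  (rs²)⁵: (s⁸) · r = rs⁸;   (rs⁸) · s² = rs¹⁰
  (rs²)⁶: (rs¹⁰) · r = s¹⁰;   (s¹⁰) · s² = s

Answer: s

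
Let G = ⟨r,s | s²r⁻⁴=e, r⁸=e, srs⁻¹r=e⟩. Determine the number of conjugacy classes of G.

The conjugacy classes (representative and size) are:
  [e] (size 1), [r⁷] (size 2), [r²] (size 2), [r⁵] (size 2), [r⁴] (size 1), [r²s⁻¹] (size 4), [r³s] (size 4).
Class equation: 1 + 2 + 2 + 2 + 1 + 4 + 4 = 16 = |G|. So G has 7 conjugacy classes.

Answer: 7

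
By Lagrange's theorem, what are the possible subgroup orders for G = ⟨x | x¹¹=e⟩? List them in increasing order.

|G| = 11 = 11. By Lagrange's theorem the order of any subgroup divides 11; the divisors of 11 are 1, 11.

Answer: 1, 11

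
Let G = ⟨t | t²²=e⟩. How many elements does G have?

G is generated by a single element, so G is cyclic. The relator gives t²² = e and no smaller power is forced to be e, so the 22 powers {e, t, t², t³, t⁴, t⁵, t⁶, t⁷, t⁸, t⁹, t²¹, t²⁰, t¹², t¹³, t¹¹, t¹⁰, t¹⁴, t¹⁵, t¹⁶, t¹⁷, t¹⁸, t¹⁹} are distinct. Hence |G| = 22.

Answer: 22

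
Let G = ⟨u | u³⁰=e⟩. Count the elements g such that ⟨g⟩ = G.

G is cyclic of order 30. An element generates G iff its order is 30, and a cyclic group of order 30 has exactly φ(30) = 8 such elements.

Answer: 8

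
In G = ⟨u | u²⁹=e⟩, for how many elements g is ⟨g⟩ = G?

G is cyclic of order 29. An element generates G iff its order is 29, and a cyclic group of order 29 has exactly φ(29) = 28 such elements.

Answer: 28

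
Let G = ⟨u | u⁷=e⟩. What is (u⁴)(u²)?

Compute (u⁴) · (u²) by multiplying left to right and reducing via the relations at each step:
  (u⁴) · u² = u⁶

Answer: u⁶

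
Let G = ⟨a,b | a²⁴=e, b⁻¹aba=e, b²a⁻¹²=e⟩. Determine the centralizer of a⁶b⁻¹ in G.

⟨a⁶b⁻¹⟩ ⊆ C_G(a⁶b⁻¹) since powers of a⁶b⁻¹ commute with a⁶b⁻¹; so |C_G(a⁶b⁻¹)| ≥ |⟨a⁶b⁻¹⟩| = 4.
By orbit–stabilizer, |C_G(a⁶b⁻¹)| = |G| / |conj. class of a⁶b⁻¹| = 48 / 12 = 4.
The 4 elements commuting with a⁶b⁻¹ are {e, a¹², a⁶b, a⁶b⁻¹}.

Answer: {e, a¹², a⁶b, a⁶b⁻¹}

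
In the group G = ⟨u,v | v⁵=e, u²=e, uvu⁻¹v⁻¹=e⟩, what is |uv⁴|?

Compute successive powers until reaching e:
  (uv⁴)¹ = uv⁴, (uv⁴)² = v³, (uv⁴)³ = uv², (uv⁴)⁴ = v, (uv⁴)⁵ = u, (uv⁴)⁶ = v⁴, (uv⁴)⁷ = uv³, (uv⁴)⁸ = v², (uv⁴)⁹ = uv, (uv⁴)¹⁰ = e.
The smallest positive k with (uv⁴)ᵏ = e is 10.

Answer: 10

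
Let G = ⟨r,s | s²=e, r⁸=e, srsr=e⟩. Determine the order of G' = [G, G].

G' = [G, G] is generated by all commutators. The generator-pair commutators are: [r, s] = r².
The subgroup they normally generate is {e, r², r⁴, r⁶}, of order 4.
Check: |G/G'| = 16/4 = 4 is the order of the abelianisation.

Answer: 4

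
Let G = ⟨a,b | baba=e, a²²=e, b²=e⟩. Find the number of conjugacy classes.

The conjugacy classes (representative and size) are:
  [e] (size 1), [a] (size 2), [a²] (size 2), [a¹⁹] (size 2), [a⁴] (size 2), [a⁵] (size 2), [a⁶] (size 2), [a⁷] (size 2), [a⁸] (size 2), [a¹³] (size 2), [a¹⁰] (size 2), [a¹¹] (size 1), [a⁶b] (size 11), [ab] (size 11).
Class equation: 1 + 2 + 2 + 2 + 2 + 2 + 2 + 2 + 2 + 2 + 2 + 1 + 11 + 11 = 44 = |G|. So G has 14 conjugacy classes.

Answer: 14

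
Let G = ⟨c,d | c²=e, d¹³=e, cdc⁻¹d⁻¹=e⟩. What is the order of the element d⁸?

Compute successive powers until reaching e:
  (d⁸)¹ = d⁸, (d⁸)² = d³, (d⁸)³ = d¹¹, (d⁸)⁴ = d⁶, (d⁸)⁵ = d, (d⁸)⁶ = d⁹, (d⁸)⁷ = d⁴, (d⁸)⁸ = d¹², (d⁸)⁹ = d⁷, (d⁸)¹⁰ = d², (d⁸)¹¹ = d¹⁰, (d⁸)¹² = d⁵, (d⁸)¹³ = e.
The smallest positive k with (d⁸)ᵏ = e is 13.

Answer: 13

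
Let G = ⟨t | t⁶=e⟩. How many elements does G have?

G is generated by a single element, so G is cyclic. The relator gives t⁶ = e and no smaller power is forced to be e, so the 6 powers {e, t, t², t³, t⁴, t⁵} are distinct. Hence |G| = 6.

Answer: 6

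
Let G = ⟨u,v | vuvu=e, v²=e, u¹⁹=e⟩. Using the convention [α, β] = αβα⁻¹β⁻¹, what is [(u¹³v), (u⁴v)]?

[(u¹³v), (u⁴v)] = (u¹³v)·(u⁴v)·(u¹³v)⁻¹·(u⁴v)⁻¹.
  (u¹³v) · (u⁴v) = u⁹
  (u⁹) · (u¹³v) = u³v
  (u³v) · (u⁴v) = u¹⁸

Answer: u¹⁸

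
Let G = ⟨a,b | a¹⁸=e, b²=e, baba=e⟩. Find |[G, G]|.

G' = [G, G] is generated by all commutators. The generator-pair commutators are: [a, b] = a².
The subgroup they normally generate is {e, a², a⁴, a⁶, a⁸, a¹⁰, a¹², a¹⁴, a¹⁶}, of order 9.
Check: |G/G'| = 36/9 = 4 is the order of the abelianisation.

Answer: 9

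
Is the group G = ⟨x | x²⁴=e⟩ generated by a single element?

|G| = 24. The element x has order 24 (its powers give 24 distinct elements), so ⟨x⟩ = G and G is cyclic.

Answer: Yes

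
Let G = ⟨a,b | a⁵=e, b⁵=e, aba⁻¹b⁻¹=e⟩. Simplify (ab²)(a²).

Compute (ab²) · (a²) by multiplying left to right and reducing via the relations at each step:
  (ab²) · a² = a³b²

Answer: a³b²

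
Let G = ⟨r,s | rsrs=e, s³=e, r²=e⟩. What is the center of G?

An element z ∈ Z(G) iff z commutes with every generator.
For example e is central: e·r = r = r·e; e·s = s = s·e.
Whereas r ∉ Z(G) since r·s = rs ≠ rs² = s·r.
Checking each of the 6 elements this way gives Z(G) = {e}, of order 1.

Answer: {e}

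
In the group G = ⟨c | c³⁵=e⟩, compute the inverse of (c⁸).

The order of (c⁸) is 35 (smallest k with (c⁸)ᵏ = e), so (c⁸)⁻¹ = (c⁸)³⁴ = c²⁷.
Check: (c⁸) · (c²⁷) → (c⁸) · c²⁷ = e, giving e as required.

Answer: c²⁷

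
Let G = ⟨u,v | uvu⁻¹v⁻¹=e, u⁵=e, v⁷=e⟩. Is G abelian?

Each pair of generators commutes: u·v = uv = v·u. Since the generators pairwise commute, every element of G commutes with every other, so G is abelian.

Answer: Yes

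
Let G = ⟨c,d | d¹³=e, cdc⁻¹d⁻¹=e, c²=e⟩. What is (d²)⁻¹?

The order of (d²) is 13 (smallest k with (d²)ᵏ = e), so (d²)⁻¹ = (d²)¹² = d¹¹.
Check: (d²) · (d¹¹) → (d²) · d¹¹ = e, giving e as required.

Answer: d¹¹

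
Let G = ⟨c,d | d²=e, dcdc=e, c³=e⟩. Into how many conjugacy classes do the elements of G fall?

The conjugacy classes (representative and size) are:
  [e] (size 1), [c] (size 2), [cd] (size 3).
Class equation: 1 + 2 + 3 = 6 = |G|. So G has 3 conjugacy classes.

Answer: 3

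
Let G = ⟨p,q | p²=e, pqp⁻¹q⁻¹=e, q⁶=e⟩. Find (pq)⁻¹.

The order of (pq) is 6 (smallest k with (pq)ᵏ = e), so (pq)⁻¹ = (pq)⁵ = pq⁵.
Check: (pq) · (pq⁵) → (pq) · p = q;   q · q⁵ = e, giving e as required.

Answer: pq⁵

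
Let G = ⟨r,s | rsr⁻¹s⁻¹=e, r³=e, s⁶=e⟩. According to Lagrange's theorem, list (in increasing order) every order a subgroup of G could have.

|G| = 18 = 2 · 3². By Lagrange's theorem the order of any subgroup divides 18; the divisors of 18 are 1, 2, 3, 6, 9, 18.

Answer: 1, 2, 3, 6, 9, 18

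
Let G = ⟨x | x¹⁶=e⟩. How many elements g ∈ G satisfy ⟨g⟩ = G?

G is cyclic of order 16. An element generates G iff its order is 16, and a cyclic group of order 16 has exactly φ(16) = 8 such elements.

Answer: 8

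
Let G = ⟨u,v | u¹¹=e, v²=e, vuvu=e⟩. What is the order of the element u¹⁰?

Compute successive powers until reaching e:
  (u¹⁰)¹ = u¹⁰, (u¹⁰)² = u⁹, (u¹⁰)³ = u⁸, (u¹⁰)⁴ = u⁷, (u¹⁰)⁵ = u⁶, (u¹⁰)⁶ = u⁵, (u¹⁰)⁷ = u⁴, (u¹⁰)⁸ = u³, (u¹⁰)⁹ = u², (u¹⁰)¹⁰ = u, (u¹⁰)¹¹ = e.
The smallest positive k with (u¹⁰)ᵏ = e is 11.

Answer: 11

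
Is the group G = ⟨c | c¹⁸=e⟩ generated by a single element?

|G| = 18. The element c has order 18 (its powers give 18 distinct elements), so ⟨c⟩ = G and G is cyclic.

Answer: Yes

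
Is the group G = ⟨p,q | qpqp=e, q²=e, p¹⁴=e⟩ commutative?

p·q = pq but q·p = p¹³q, so p·q ≠ q·p and G is not abelian.

Answer: No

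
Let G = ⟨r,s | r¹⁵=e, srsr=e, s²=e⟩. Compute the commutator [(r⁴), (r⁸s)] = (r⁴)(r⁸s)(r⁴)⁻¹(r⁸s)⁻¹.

[(r⁴), (r⁸s)] = (r⁴)·(r⁸s)·(r⁴)⁻¹·(r⁸s)⁻¹.
  (r⁴) · (r⁸s) = r¹²s
  (r¹²s) · (r¹¹) = rs
  (rs) · (r⁸s) = r⁸

Answer: r⁸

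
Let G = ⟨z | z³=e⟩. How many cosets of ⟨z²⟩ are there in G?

First find ord(z²) by computing successive powers:
  (z²)¹ = z², (z²)² = z, (z²)³ = e.
So |⟨z²⟩| = ord(z²) = 3. With |G| = 3, by Lagrange [G : ⟨z²⟩] = 3/3 = 1.

Answer: 1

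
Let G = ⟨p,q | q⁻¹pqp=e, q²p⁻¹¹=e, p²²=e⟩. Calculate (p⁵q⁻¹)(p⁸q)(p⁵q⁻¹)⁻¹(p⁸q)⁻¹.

[(p⁵q⁻¹), (p⁸q)] = (p⁵q⁻¹)·(p⁸q)·(p⁵q⁻¹)⁻¹·(p⁸q)⁻¹.
  (p⁵q⁻¹) · (p⁸q) = p¹⁹
  (p¹⁹) · (p⁵q) = p²q
  (p²q) · (p⁸q⁻¹) = p¹⁶

Answer: p¹⁶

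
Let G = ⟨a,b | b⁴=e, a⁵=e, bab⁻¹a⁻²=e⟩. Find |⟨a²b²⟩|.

|⟨a²b²⟩| equals the order of a²b². Compute successive powers until reaching e:
  (a²b²)¹ = a²b², (a²b²)² = e.
The smallest positive k with (a²b²)ᵏ = e is 2, so |⟨a²b²⟩| = 2.

Answer: 2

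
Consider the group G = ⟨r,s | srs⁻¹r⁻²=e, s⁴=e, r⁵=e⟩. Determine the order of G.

Enumerate words in the generators, reducing via the relations: the distinct elements are
  {e, r, s, rs, r², r³, r⁴, s², s³, rs², rs³, r²s, r³s, r⁴s, r²s², r²s³, r³s², r³s³, r⁴s², r⁴s³}.
No further products give new elements, so |G| = 20.

Answer: 20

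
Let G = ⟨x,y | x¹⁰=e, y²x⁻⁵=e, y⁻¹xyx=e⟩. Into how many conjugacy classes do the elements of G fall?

The conjugacy classes (representative and size) are:
  [e] (size 1), [x] (size 2), [x⁸] (size 2), [x⁷] (size 2), [x⁴] (size 2), [x⁵] (size 1), [x⁴y] (size 5), [x²y⁻¹] (size 5).
Class equation: 1 + 2 + 2 + 2 + 2 + 1 + 5 + 5 = 20 = |G|. So G has 8 conjugacy classes.

Answer: 8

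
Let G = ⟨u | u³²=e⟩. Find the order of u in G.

Compute successive powers until reaching e:
  u¹ = u, u² = u², u³ = u³, u⁴ = u⁴, u⁵ = u⁵, u⁶ = u⁶, u⁷ = u⁷, u⁸ = u⁸, u⁹ = u⁹, u¹⁰ = u¹⁰, u¹¹ = u¹¹, u¹² = u¹², u¹³ = u¹³, u¹⁴ = u¹⁴, u¹⁵ = u¹⁵, u¹⁶ = u¹⁶, u¹⁷ = u¹⁷, u¹⁸ = u¹⁸, u¹⁹ = u¹⁹, u²⁰ = u²⁰, u²¹ = u²¹, u²² = u²², u²³ = u²³, u²⁴ = u²⁴, u²⁵ = u²⁵, u²⁶ = u²⁶, u²⁷ = u²⁷, u²⁸ = u²⁸, u²⁹ = u²⁹, u³⁰ = u³⁰, u³¹ = u³¹, u³² = e.
The smallest positive k with uᵏ = e is 32.

Answer: 32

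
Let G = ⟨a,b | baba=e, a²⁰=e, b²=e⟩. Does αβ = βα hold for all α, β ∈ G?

a·b = ab but b·a = a¹⁹b, so a·b ≠ b·a and G is not abelian.

Answer: No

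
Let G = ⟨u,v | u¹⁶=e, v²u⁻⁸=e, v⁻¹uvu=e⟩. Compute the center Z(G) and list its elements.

An element z ∈ Z(G) iff z commutes with every generator.
For example u⁸ is central: (u⁸)·u = u⁹ = u·(u⁸); (u⁸)·v = v⁻¹ = v·(u⁸).
Whereas u ∉ Z(G) since u·v = uv ≠ u⁷v⁻¹ = v·u.
Checking each of the 32 elements this way gives Z(G) = {e, u⁸}, of order 2.

Answer: {e, u⁸}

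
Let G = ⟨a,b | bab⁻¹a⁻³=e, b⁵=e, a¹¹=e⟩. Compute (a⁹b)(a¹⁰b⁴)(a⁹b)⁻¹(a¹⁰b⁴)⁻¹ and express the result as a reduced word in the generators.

[(a⁹b), (a¹⁰b⁴)] = (a⁹b)·(a¹⁰b⁴)·(a⁹b)⁻¹·(a¹⁰b⁴)⁻¹.
  (a⁹b) · (a¹⁰b⁴) = a⁶
  (a⁶) · (a⁸b⁴) = a³b⁴
  (a³b⁴) · (a³b) = a⁴

Answer: a⁴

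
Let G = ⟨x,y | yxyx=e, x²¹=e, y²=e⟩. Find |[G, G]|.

G' = [G, G] is generated by all commutators. The generator-pair commutators are: [x, y] = x².
The subgroup they normally generate is {e, x, x², x³, x⁴, x⁵, x⁶, x⁷, x⁸, x⁹, x¹⁰, x¹¹, x¹², x¹³, x¹⁴, x¹⁵, x¹⁶, x¹⁷, x¹⁸, x¹⁹, x²⁰}, of order 21.
Check: |G/G'| = 42/21 = 2 is the order of the abelianisation.

Answer: 21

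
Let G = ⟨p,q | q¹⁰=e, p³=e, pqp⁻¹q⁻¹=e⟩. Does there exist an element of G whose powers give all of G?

|G| = 30. The element pq has order 30 (its powers give 30 distinct elements), so ⟨pq⟩ = G and G is cyclic.

Answer: Yes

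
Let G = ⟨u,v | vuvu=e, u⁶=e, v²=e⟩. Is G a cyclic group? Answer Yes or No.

Every cyclic group is abelian. But u·v = uv while v·u = u⁵v, so u·v ≠ v·u and G is not abelian. Hence G is not cyclic.

Answer: No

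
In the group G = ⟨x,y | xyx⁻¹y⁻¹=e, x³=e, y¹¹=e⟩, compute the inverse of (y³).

The order of (y³) is 11 (smallest k with (y³)ᵏ = e), so (y³)⁻¹ = (y³)¹⁰ = y⁸.
Check: (y³) · (y⁸) → (y³) · y⁸ = e, giving e as required.

Answer: y⁸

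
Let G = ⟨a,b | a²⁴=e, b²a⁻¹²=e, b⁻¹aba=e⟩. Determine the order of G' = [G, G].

G' = [G, G] is generated by all commutators. The generator-pair commutators are: [a, b] = a².
The subgroup they normally generate is {e, a², a⁴, a⁶, a⁸, a¹⁰, a¹², a¹⁴, a¹⁶, a¹⁸, a²⁰, a²²}, of order 12.
Check: |G/G'| = 48/12 = 4 is the order of the abelianisation.

Answer: 12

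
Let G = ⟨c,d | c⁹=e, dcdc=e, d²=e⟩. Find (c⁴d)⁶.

Compute successive powers of (c⁴d), reducing at each step:
  (c⁴d)²: (c⁴d) · c⁴ = d;   d · d = e
  (c⁴d)³: e · c⁴ = c⁴;   (c⁴) · d = c⁴d
  (c⁴d)⁴: (c⁴d) · c⁴ = d;   d · d = e
  (c⁴d)⁵: e · c⁴ = c⁴;   (c⁴) · d = c⁴d
  (c⁴d)⁶: (c⁴d) · c⁴ = d;   d · d = e

Answer: e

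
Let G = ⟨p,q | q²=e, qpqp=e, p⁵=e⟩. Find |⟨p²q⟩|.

|⟨p²q⟩| equals the order of p²q. Compute successive powers until reaching e:
  (p²q)¹ = p²q, (p²q)² = e.
The smallest positive k with (p²q)ᵏ = e is 2, so |⟨p²q⟩| = 2.

Answer: 2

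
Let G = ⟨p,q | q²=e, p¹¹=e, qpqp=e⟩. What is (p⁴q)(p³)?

Compute (p⁴q) · (p³) by multiplying left to right and reducing via the relations at each step:
  (p⁴q) · p³ = pq

Answer: pq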